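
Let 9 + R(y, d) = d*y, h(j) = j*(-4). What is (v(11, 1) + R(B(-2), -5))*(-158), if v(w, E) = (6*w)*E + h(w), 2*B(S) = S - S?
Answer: -2054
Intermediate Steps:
h(j) = -4*j
B(S) = 0 (B(S) = (S - S)/2 = (½)*0 = 0)
R(y, d) = -9 + d*y
v(w, E) = -4*w + 6*E*w (v(w, E) = (6*w)*E - 4*w = 6*E*w - 4*w = -4*w + 6*E*w)
(v(11, 1) + R(B(-2), -5))*(-158) = (2*11*(-2 + 3*1) + (-9 - 5*0))*(-158) = (2*11*(-2 + 3) + (-9 + 0))*(-158) = (2*11*1 - 9)*(-158) = (22 - 9)*(-158) = 13*(-158) = -2054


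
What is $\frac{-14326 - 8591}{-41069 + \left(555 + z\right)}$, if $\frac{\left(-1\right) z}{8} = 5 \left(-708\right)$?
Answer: $\frac{22917}{12194} \approx 1.8794$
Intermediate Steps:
$z = 28320$ ($z = - 8 \cdot 5 \left(-708\right) = \left(-8\right) \left(-3540\right) = 28320$)
$\frac{-14326 - 8591}{-41069 + \left(555 + z\right)} = \frac{-14326 - 8591}{-41069 + \left(555 + 28320\right)} = - \frac{22917}{-41069 + 28875} = - \frac{22917}{-12194} = \left(-22917\right) \left(- \frac{1}{12194}\right) = \frac{22917}{12194}$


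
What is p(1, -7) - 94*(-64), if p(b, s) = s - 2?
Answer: 6007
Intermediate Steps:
p(b, s) = -2 + s
p(1, -7) - 94*(-64) = (-2 - 7) - 94*(-64) = -9 + 6016 = 6007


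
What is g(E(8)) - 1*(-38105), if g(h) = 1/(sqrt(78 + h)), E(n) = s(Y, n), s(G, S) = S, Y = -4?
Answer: 38105 + sqrt(86)/86 ≈ 38105.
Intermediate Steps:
E(n) = n
g(h) = 1/sqrt(78 + h)
g(E(8)) - 1*(-38105) = 1/sqrt(78 + 8) - 1*(-38105) = 1/sqrt(86) + 38105 = sqrt(86)/86 + 38105 = 38105 + sqrt(86)/86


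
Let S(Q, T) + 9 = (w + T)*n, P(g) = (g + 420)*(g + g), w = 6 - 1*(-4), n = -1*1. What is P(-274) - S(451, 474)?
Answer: -79515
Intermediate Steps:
n = -1
w = 10 (w = 6 + 4 = 10)
P(g) = 2*g*(420 + g) (P(g) = (420 + g)*(2*g) = 2*g*(420 + g))
S(Q, T) = -19 - T (S(Q, T) = -9 + (10 + T)*(-1) = -9 + (-10 - T) = -19 - T)
P(-274) - S(451, 474) = 2*(-274)*(420 - 274) - (-19 - 1*474) = 2*(-274)*146 - (-19 - 474) = -80008 - 1*(-493) = -80008 + 493 = -79515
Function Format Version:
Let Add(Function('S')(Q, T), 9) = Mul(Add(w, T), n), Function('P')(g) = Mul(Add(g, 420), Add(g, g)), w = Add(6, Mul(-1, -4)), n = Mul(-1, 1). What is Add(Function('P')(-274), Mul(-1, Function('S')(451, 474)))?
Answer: -79515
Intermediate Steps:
n = -1
w = 10 (w = Add(6, 4) = 10)
Function('P')(g) = Mul(2, g, Add(420, g)) (Function('P')(g) = Mul(Add(420, g), Mul(2, g)) = Mul(2, g, Add(420, g)))
Function('S')(Q, T) = Add(-19, Mul(-1, T)) (Function('S')(Q, T) = Add(-9, Mul(Add(10, T), -1)) = Add(-9, Add(-10, Mul(-1, T))) = Add(-19, Mul(-1, T)))
Add(Function('P')(-274), Mul(-1, Function('S')(451, 474))) = Add(Mul(2, -274, Add(420, -274)), Mul(-1, Add(-19, Mul(-1, 474)))) = Add(Mul(2, -274, 146), Mul(-1, Add(-19, -474))) = Add(-80008, Mul(-1, -493)) = Add(-80008, 493) = -79515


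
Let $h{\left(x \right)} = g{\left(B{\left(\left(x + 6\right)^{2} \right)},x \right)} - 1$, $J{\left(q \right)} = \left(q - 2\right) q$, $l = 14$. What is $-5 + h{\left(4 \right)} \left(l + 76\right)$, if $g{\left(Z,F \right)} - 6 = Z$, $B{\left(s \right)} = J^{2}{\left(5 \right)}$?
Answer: $20695$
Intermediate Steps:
$J{\left(q \right)} = q \left(-2 + q\right)$ ($J{\left(q \right)} = \left(-2 + q\right) q = q \left(-2 + q\right)$)
$B{\left(s \right)} = 225$ ($B{\left(s \right)} = \left(5 \left(-2 + 5\right)\right)^{2} = \left(5 \cdot 3\right)^{2} = 15^{2} = 225$)
$g{\left(Z,F \right)} = 6 + Z$
$h{\left(x \right)} = 230$ ($h{\left(x \right)} = \left(6 + 225\right) - 1 = 231 - 1 = 230$)
$-5 + h{\left(4 \right)} \left(l + 76\right) = -5 + 230 \left(14 + 76\right) = -5 + 230 \cdot 90 = -5 + 20700 = 20695$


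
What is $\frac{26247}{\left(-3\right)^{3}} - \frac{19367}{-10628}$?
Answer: $- \frac{92810069}{95652} \approx -970.29$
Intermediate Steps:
$\frac{26247}{\left(-3\right)^{3}} - \frac{19367}{-10628} = \frac{26247}{-27} - - \frac{19367}{10628} = 26247 \left(- \frac{1}{27}\right) + \frac{19367}{10628} = - \frac{8749}{9} + \frac{19367}{10628} = - \frac{92810069}{95652}$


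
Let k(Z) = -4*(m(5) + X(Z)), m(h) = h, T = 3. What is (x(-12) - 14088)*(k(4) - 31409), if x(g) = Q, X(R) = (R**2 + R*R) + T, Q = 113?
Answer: 441176775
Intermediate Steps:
X(R) = 3 + 2*R**2 (X(R) = (R**2 + R*R) + 3 = (R**2 + R**2) + 3 = 2*R**2 + 3 = 3 + 2*R**2)
x(g) = 113
k(Z) = -32 - 8*Z**2 (k(Z) = -4*(5 + (3 + 2*Z**2)) = -4*(8 + 2*Z**2) = -32 - 8*Z**2)
(x(-12) - 14088)*(k(4) - 31409) = (113 - 14088)*((-32 - 8*4**2) - 31409) = -13975*((-32 - 8*16) - 31409) = -13975*((-32 - 128) - 31409) = -13975*(-160 - 31409) = -13975*(-31569) = 441176775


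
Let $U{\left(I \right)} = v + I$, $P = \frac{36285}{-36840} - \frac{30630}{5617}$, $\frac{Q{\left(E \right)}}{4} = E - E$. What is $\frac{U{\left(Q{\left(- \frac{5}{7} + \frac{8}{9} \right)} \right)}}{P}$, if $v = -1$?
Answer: $\frac{13795352}{88814803} \approx 0.15533$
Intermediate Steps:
$Q{\left(E \right)} = 0$ ($Q{\left(E \right)} = 4 \left(E - E\right) = 4 \cdot 0 = 0$)
$P = - \frac{88814803}{13795352}$ ($P = 36285 \left(- \frac{1}{36840}\right) - \frac{30630}{5617} = - \frac{2419}{2456} - \frac{30630}{5617} = - \frac{88814803}{13795352} \approx -6.438$)
$U{\left(I \right)} = -1 + I$
$\frac{U{\left(Q{\left(- \frac{5}{7} + \frac{8}{9} \right)} \right)}}{P} = \frac{-1 + 0}{- \frac{88814803}{13795352}} = \left(-1\right) \left(- \frac{13795352}{88814803}\right) = \frac{13795352}{88814803}$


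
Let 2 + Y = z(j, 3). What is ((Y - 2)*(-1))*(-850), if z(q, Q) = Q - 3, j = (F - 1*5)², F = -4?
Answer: -3400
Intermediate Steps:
j = 81 (j = (-4 - 1*5)² = (-4 - 5)² = (-9)² = 81)
z(q, Q) = -3 + Q
Y = -2 (Y = -2 + (-3 + 3) = -2 + 0 = -2)
((Y - 2)*(-1))*(-850) = ((-2 - 2)*(-1))*(-850) = -4*(-1)*(-850) = 4*(-850) = -3400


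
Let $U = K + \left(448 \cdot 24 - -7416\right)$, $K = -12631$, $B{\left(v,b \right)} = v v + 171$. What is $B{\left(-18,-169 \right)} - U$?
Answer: $-5042$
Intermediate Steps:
$B{\left(v,b \right)} = 171 + v^{2}$ ($B{\left(v,b \right)} = v^{2} + 171 = 171 + v^{2}$)
$U = 5537$ ($U = -12631 + \left(448 \cdot 24 - -7416\right) = -12631 + \left(10752 + 7416\right) = -12631 + 18168 = 5537$)
$B{\left(-18,-169 \right)} - U = \left(171 + \left(-18\right)^{2}\right) - 5537 = \left(171 + 324\right) - 5537 = 495 - 5537 = -5042$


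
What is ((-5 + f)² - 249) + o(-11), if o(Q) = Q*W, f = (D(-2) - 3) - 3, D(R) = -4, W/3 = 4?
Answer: -156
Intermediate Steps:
W = 12 (W = 3*4 = 12)
f = -10 (f = (-4 - 3) - 3 = -7 - 3 = -10)
o(Q) = 12*Q (o(Q) = Q*12 = 12*Q)
((-5 + f)² - 249) + o(-11) = ((-5 - 10)² - 249) + 12*(-11) = ((-15)² - 249) - 132 = (225 - 249) - 132 = -24 - 132 = -156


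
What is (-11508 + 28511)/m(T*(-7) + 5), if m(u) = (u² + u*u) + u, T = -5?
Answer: 17003/3240 ≈ 5.2478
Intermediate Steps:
m(u) = u + 2*u² (m(u) = (u² + u²) + u = 2*u² + u = u + 2*u²)
(-11508 + 28511)/m(T*(-7) + 5) = (-11508 + 28511)/(((-5*(-7) + 5)*(1 + 2*(-5*(-7) + 5)))) = 17003/(((35 + 5)*(1 + 2*(35 + 5)))) = 17003/((40*(1 + 2*40))) = 17003/((40*(1 + 80))) = 17003/((40*81)) = 17003/3240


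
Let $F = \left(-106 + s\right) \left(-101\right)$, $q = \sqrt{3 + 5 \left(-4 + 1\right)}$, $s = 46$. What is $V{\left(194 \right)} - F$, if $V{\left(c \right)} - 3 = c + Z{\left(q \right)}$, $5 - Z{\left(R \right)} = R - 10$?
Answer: $-5848 - 2 i \sqrt{3} \approx -5848.0 - 3.4641 i$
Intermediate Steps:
$q = 2 i \sqrt{3}$ ($q = \sqrt{3 + 5 \left(-3\right)} = \sqrt{3 - 15} = \sqrt{-12} = 2 i \sqrt{3} \approx 3.4641 i$)
$F = 6060$ ($F = \left(-106 + 46\right) \left(-101\right) = \left(-60\right) \left(-101\right) = 6060$)
$Z{\left(R \right)} = 15 - R$ ($Z{\left(R \right)} = 5 - \left(R - 10\right) = 5 - \left(-10 + R\right) = 15 - R$)
$V{\left(c \right)} = 18 + c - 2 i \sqrt{3}$ ($V{\left(c \right)} = 3 + \left(c + \left(15 - 2 i \sqrt{3}\right)\right) = 3 + \left(15 + c - 2 i \sqrt{3}\right) = 18 + c - 2 i \sqrt{3}$)
$V{\left(194 \right)} - F = \left(18 + 194 - 2 i \sqrt{3}\right) - 6060 = \left(212 - 2 i \sqrt{3}\right) - 6060 = -5848 - 2 i \sqrt{3}$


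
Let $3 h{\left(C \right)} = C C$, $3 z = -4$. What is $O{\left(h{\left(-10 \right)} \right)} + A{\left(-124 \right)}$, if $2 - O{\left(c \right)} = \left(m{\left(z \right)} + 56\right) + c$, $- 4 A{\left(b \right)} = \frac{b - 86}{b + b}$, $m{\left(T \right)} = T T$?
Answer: $- \frac{398737}{4464} \approx -89.323$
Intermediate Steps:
$z = - \frac{4}{3}$ ($z = \frac{1}{3} \left(-4\right) = - \frac{4}{3} \approx -1.3333$)
$m{\left(T \right)} = T^{2}$
$h{\left(C \right)} = \frac{C^{2}}{3}$ ($h{\left(C \right)} = \frac{C C}{3} = \frac{C^{2}}{3}$)
$A{\left(b \right)} = - \frac{-86 + b}{8 b}$ ($A{\left(b \right)} = - \frac{\left(b - 86\right) \frac{1}{b + b}}{4} = - \frac{\left(-86 + b\right) \frac{1}{2 b}}{4} = - \frac{\frac{1}{2} \frac{1}{b} \left(-86 + b\right)}{4} = - \frac{-86 + b}{8 b}$)
$O{\left(c \right)} = - \frac{502}{9} - c$ ($O{\left(c \right)} = 2 - \left(\left(\left(- \frac{4}{3}\right)^{2} + 56\right) + c\right) = 2 - \left(\left(\frac{16}{9} + 56\right) + c\right) = 2 - \left(\frac{520}{9} + c\right) = - \frac{502}{9} - c$)
$O{\left(h{\left(-10 \right)} \right)} + A{\left(-124 \right)} = \left(- \frac{502}{9} - \frac{\left(-10\right)^{2}}{3}\right) + \frac{86 - -124}{8 \left(-124\right)} = \left(- \frac{502}{9} - \frac{1}{3} \cdot 100\right) + \frac{1}{8} \left(- \frac{1}{124}\right) \left(86 + 124\right) = \left(- \frac{502}{9} - \frac{100}{3}\right) + \frac{1}{8} \left(- \frac{1}{124}\right) 210 = \left(- \frac{502}{9} - \frac{100}{3}\right) - \frac{105}{496} = - \frac{802}{9} - \frac{105}{496} = - \frac{398737}{4464}$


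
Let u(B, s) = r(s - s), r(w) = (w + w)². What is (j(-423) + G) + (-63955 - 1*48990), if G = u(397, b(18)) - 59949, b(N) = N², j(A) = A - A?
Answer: -172894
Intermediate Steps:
j(A) = 0
r(w) = 4*w² (r(w) = (2*w)² = 4*w²)
u(B, s) = 0 (u(B, s) = 4*(s - s)² = 4*0² = 4*0 = 0)
G = -59949 (G = 0 - 59949 = -59949)
(j(-423) + G) + (-63955 - 1*48990) = (0 - 59949) + (-63955 - 1*48990) = -59949 + (-63955 - 48990) = -59949 - 112945 = -172894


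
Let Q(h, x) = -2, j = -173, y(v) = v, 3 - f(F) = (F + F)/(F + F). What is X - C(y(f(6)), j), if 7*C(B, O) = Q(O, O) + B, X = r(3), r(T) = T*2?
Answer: 6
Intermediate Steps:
f(F) = 2 (f(F) = 3 - (F + F)/(F + F) = 3 - 2*F/(2*F) = 3 - 2*F*1/(2*F) = 3 - 1*1 = 3 - 1 = 2)
r(T) = 2*T
X = 6 (X = 2*3 = 6)
C(B, O) = -2/7 + B/7 (C(B, O) = (-2 + B)/7 = -2/7 + B/7)
X - C(y(f(6)), j) = 6 - (-2/7 + (⅐)*2) = 6 - (-2/7 + 2/7) = 6 - 1*0 = 6 + 0 = 6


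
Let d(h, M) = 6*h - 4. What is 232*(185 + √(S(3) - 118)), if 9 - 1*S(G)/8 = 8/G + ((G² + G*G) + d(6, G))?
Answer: 42920 + 232*I*√4206/3 ≈ 42920.0 + 5015.4*I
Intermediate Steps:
d(h, M) = -4 + 6*h
S(G) = -184 - 64/G - 16*G² (S(G) = 72 - 8*(8/G + ((G² + G*G) + (-4 + 6*6))) = 72 - 8*(8/G + ((G² + G²) + (-4 + 36))) = 72 - 8*(8/G + (2*G² + 32)) = 72 - 8*(8/G + (32 + 2*G²)) = 72 - 8*(32 + 2*G² + 8/G) = 72 + (-256 - 64/G - 16*G²) = -184 - 64/G - 16*G²)
232*(185 + √(S(3) - 118)) = 232*(185 + √((-184 - 64/3 - 16*3²) - 118)) = 232*(185 + √((-184 - 64*⅓ - 16*9) - 118)) = 232*(185 + √((-184 - 64/3 - 144) - 118)) = 232*(185 + √(-1048/3 - 118)) = 232*(185 + √(-1402/3)) = 232*(185 + I*√4206/3) = 42920 + 232*I*√4206/3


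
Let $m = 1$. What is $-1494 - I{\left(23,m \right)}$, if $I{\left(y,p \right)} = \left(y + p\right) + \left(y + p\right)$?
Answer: $-1542$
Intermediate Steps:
$I{\left(y,p \right)} = 2 p + 2 y$ ($I{\left(y,p \right)} = \left(p + y\right) + \left(p + y\right) = 2 p + 2 y$)
$-1494 - I{\left(23,m \right)} = -1494 - \left(2 \cdot 1 + 2 \cdot 23\right) = -1494 - \left(2 + 46\right) = -1494 - 48 = -1542$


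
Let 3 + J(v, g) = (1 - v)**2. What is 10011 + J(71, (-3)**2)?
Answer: 14908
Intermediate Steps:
J(v, g) = -3 + (1 - v)**2
10011 + J(71, (-3)**2) = 10011 + (-3 + (-1 + 71)**2) = 10011 + (-3 + 70**2) = 10011 + (-3 + 4900) = 10011 + 4897 = 14908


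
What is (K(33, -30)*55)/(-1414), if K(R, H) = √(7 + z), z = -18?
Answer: -55*I*√11/1414 ≈ -0.12901*I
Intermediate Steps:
K(R, H) = I*√11 (K(R, H) = √(7 - 18) = √(-11) = I*√11)
(K(33, -30)*55)/(-1414) = ((I*√11)*55)/(-1414) = (55*I*√11)*(-1/1414) = -55*I*√11/1414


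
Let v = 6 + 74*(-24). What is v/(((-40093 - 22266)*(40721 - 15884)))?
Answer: 590/516270161 ≈ 1.1428e-6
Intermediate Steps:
v = -1770 (v = 6 - 1776 = -1770)
v/(((-40093 - 22266)*(40721 - 15884))) = -1770*1/((-40093 - 22266)*(40721 - 15884)) = -1770/((-62359*24837)) = -1770/(-1548810483) = -1770*(-1/1548810483) = 590/516270161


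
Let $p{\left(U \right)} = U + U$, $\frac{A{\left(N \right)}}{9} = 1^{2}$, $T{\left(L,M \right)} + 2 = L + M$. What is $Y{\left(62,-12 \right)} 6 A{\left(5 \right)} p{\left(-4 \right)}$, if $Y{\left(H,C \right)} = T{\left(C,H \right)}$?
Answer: $-20736$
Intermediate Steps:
$T{\left(L,M \right)} = -2 + L + M$ ($T{\left(L,M \right)} = -2 + \left(L + M\right) = -2 + L + M$)
$A{\left(N \right)} = 9$ ($A{\left(N \right)} = 9 \cdot 1^{2} = 9 \cdot 1 = 9$)
$Y{\left(H,C \right)} = -2 + C + H$
$p{\left(U \right)} = 2 U$
$Y{\left(62,-12 \right)} 6 A{\left(5 \right)} p{\left(-4 \right)} = \left(-2 - 12 + 62\right) 6 \cdot 9 \cdot 2 \left(-4\right) = 48 \cdot 54 \left(-8\right) = 48 \left(-432\right) = -20736$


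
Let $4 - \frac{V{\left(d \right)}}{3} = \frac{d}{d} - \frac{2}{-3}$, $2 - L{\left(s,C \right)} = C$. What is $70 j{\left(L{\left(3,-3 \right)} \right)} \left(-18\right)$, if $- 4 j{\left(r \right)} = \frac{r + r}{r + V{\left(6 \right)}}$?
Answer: $\frac{525}{2} \approx 262.5$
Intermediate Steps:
$L{\left(s,C \right)} = 2 - C$
$V{\left(d \right)} = 7$ ($V{\left(d \right)} = 12 - 3 \left(\frac{d}{d} - \frac{2}{-3}\right) = 12 - 3 \left(1 - - \frac{2}{3}\right) = 12 - 3 \left(1 + \frac{2}{3}\right) = 12 - 5 = 7$)
$j{\left(r \right)} = - \frac{r}{2 \left(7 + r\right)}$ ($j{\left(r \right)} = - \frac{\left(r + r\right) \frac{1}{r + 7}}{4} = - \frac{2 r \frac{1}{7 + r}}{4} = - \frac{r}{2 \left(7 + r\right)}$)
$70 j{\left(L{\left(3,-3 \right)} \right)} \left(-18\right) = 70 \left(- \frac{2 - -3}{14 + 2 \left(2 - -3\right)}\right) \left(-18\right) = 70 \left(- \frac{2 + 3}{14 + 2 \left(2 + 3\right)}\right) \left(-18\right) = 70 \left(\left(-1\right) 5 \frac{1}{14 + 2 \cdot 5}\right) \left(-18\right) = 70 \left(\left(-1\right) 5 \frac{1}{14 + 10}\right) \left(-18\right) = 70 \left(\left(-1\right) 5 \cdot \frac{1}{24}\right) \left(-18\right) = 70 \left(- \frac{5}{24}\right) \left(-18\right) = \left(- \frac{175}{12}\right) \left(-18\right) = \frac{525}{2}$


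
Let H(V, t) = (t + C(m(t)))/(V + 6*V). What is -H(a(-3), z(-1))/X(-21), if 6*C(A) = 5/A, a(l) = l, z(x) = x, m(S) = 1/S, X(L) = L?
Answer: 11/2646 ≈ 0.0041572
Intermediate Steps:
C(A) = 5/(6*A) (C(A) = (5/A)/6 = 5/(6*A))
H(V, t) = 11*t/(42*V) (H(V, t) = (t + 5/(6*(1/t)))/(V + 6*V) = (t + 5*t/6)/((7*V)) = (11*t/6)*(1/(7*V)) = 11*t/(42*V))
-H(a(-3), z(-1))/X(-21) = -(11/42)*(-1)/(-3)/(-21) = -(11/42)*(-1)*(-⅓)*(-1)/21 = -11*(-1)/(126*21) = -1*(-11/2646) = 11/2646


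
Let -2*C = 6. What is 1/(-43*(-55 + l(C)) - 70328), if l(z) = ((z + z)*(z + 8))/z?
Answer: -1/68393 ≈ -1.4621e-5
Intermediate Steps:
C = -3 (C = -1/2*6 = -3)
l(z) = 16 + 2*z (l(z) = ((2*z)*(8 + z))/z = (2*z*(8 + z))/z = 16 + 2*z)
1/(-43*(-55 + l(C)) - 70328) = 1/(-43*(-55 + (16 + 2*(-3))) - 70328) = 1/(-43*(-55 + (16 - 6)) - 70328) = 1/(-43*(-55 + 10) - 70328) = 1/(-43*(-45) - 70328) = 1/(1935 - 70328) = 1/(-68393) = -1/68393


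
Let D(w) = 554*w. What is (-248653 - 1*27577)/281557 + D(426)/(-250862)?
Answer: -67872094244/35315976067 ≈ -1.9219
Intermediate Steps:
(-248653 - 1*27577)/281557 + D(426)/(-250862) = (-248653 - 1*27577)/281557 + (554*426)/(-250862) = (-248653 - 27577)*(1/281557) + 236004*(-1/250862) = -276230*1/281557 - 118002/125431 = -276230/281557 - 118002/125431 = -67872094244/35315976067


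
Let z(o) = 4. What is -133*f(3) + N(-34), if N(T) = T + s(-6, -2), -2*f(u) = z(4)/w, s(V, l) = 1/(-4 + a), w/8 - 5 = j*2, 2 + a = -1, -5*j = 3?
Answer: -711/28 ≈ -25.393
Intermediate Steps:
j = -⅗ (j = -⅕*3 = -⅗ ≈ -0.60000)
a = -3 (a = -2 - 1 = -3)
w = 152/5 (w = 40 + 8*(-⅗*2) = 40 + 8*(-6/5) = 40 - 48/5 = 152/5 ≈ 30.400)
s(V, l) = -⅐ (s(V, l) = 1/(-4 - 3) = 1/(-7) = -⅐)
f(u) = -5/76 (f(u) = -2/152/5 = -2*5/152 = -½*5/38 = -5/76)
N(T) = -⅐ + T (N(T) = T - ⅐ = -⅐ + T)
-133*f(3) + N(-34) = -133*(-5/76) + (-⅐ - 34) = 35/4 - 239/7 = -711/28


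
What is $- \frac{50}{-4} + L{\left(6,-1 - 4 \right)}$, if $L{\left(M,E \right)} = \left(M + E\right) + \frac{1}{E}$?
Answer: $\frac{133}{10} \approx 13.3$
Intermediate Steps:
$L{\left(M,E \right)} = E + M + \frac{1}{E}$ ($L{\left(M,E \right)} = \left(E + M\right) + \frac{1}{E} = E + M + \frac{1}{E}$)
$- \frac{50}{-4} + L{\left(6,-1 - 4 \right)} = - \frac{50}{-4} + \left(\left(-1 - 4\right) + 6 + \frac{1}{-1 - 4}\right) = \left(-50\right) \left(- \frac{1}{4}\right) + \left(\left(-1 - 4\right) + 6 + \frac{1}{-1 - 4}\right) = \frac{25}{2} + \left(-5 + 6 + \frac{1}{-5}\right) = \frac{25}{2} - - \frac{4}{5} = \frac{25}{2} + \frac{4}{5} = \frac{133}{10}$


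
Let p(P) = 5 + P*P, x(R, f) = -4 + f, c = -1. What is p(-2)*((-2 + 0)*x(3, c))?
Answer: 90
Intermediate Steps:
p(P) = 5 + P²
p(-2)*((-2 + 0)*x(3, c)) = (5 + (-2)²)*((-2 + 0)*(-4 - 1)) = (5 + 4)*(-2*(-5)) = 9*10 = 90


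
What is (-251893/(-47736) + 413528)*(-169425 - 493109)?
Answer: -6539351203172767/23868 ≈ -2.7398e+11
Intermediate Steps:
(-251893/(-47736) + 413528)*(-169425 - 493109) = (-251893*(-1/47736) + 413528)*(-662534) = (251893/47736 + 413528)*(-662534) = (19740424501/47736)*(-662534) = -6539351203172767/23868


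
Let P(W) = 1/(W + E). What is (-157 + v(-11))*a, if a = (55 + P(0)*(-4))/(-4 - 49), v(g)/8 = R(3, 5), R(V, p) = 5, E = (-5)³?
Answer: 804843/6625 ≈ 121.49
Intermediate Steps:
E = -125
v(g) = 40 (v(g) = 8*5 = 40)
P(W) = 1/(-125 + W) (P(W) = 1/(W - 125) = 1/(-125 + W))
a = -6879/6625 (a = (55 - 4/(-125 + 0))/(-4 - 49) = (55 - 4/(-125))/(-53) = (55 - 1/125*(-4))*(-1/53) = (55 + 4/125)*(-1/53) = (6879/125)*(-1/53) = -6879/6625 ≈ -1.0383)
(-157 + v(-11))*a = (-157 + 40)*(-6879/6625) = -117*(-6879/6625) = 804843/6625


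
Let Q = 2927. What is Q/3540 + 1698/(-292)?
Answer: -1289059/258420 ≈ -4.9882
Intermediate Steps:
Q/3540 + 1698/(-292) = 2927/3540 + 1698/(-292) = 2927*(1/3540) + 1698*(-1/292) = 2927/3540 - 849/146 = -1289059/258420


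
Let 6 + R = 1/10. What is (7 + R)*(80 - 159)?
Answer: -869/10 ≈ -86.900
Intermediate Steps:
R = -59/10 (R = -6 + 1/10 = -59/10 ≈ -5.9000)
(7 + R)*(80 - 159) = (7 - 59/10)*(80 - 159) = (11/10)*(-79) = -869/10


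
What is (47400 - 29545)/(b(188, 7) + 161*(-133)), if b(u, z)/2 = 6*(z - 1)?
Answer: -17855/21341 ≈ -0.83665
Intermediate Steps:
b(u, z) = -12 + 12*z (b(u, z) = 2*(6*(z - 1)) = 2*(6*(-1 + z)) = 2*(-6 + 6*z) = -12 + 12*z)
(47400 - 29545)/(b(188, 7) + 161*(-133)) = (47400 - 29545)/((-12 + 12*7) + 161*(-133)) = 17855/((-12 + 84) - 21413) = 17855/(72 - 21413) = 17855/(-21341) = 17855*(-1/21341) = -17855/21341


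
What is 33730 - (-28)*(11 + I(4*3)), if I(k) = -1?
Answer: 34010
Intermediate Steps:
33730 - (-28)*(11 + I(4*3)) = 33730 - (-28)*(11 - 1) = 33730 - (-28)*10 = 33730 - 1*(-280) = 33730 + 280 = 34010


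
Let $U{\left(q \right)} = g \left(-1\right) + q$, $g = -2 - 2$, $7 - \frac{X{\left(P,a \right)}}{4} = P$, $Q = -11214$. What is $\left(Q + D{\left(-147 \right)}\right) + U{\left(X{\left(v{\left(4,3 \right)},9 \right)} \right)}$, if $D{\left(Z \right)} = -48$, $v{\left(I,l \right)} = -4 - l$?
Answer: $-11202$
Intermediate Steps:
$X{\left(P,a \right)} = 28 - 4 P$
$g = -4$
$U{\left(q \right)} = 4 + q$ ($U{\left(q \right)} = \left(-4\right) \left(-1\right) + q = 4 + q$)
$\left(Q + D{\left(-147 \right)}\right) + U{\left(X{\left(v{\left(4,3 \right)},9 \right)} \right)} = \left(-11214 - 48\right) + \left(4 + \left(28 - 4 \left(-4 - 3\right)\right)\right) = -11262 + \left(4 + \left(28 - 4 \left(-4 - 3\right)\right)\right) = -11262 + \left(4 + \left(28 - -28\right)\right) = -11262 + \left(4 + \left(28 + 28\right)\right) = -11262 + \left(4 + 56\right) = -11262 + 60 = -11202$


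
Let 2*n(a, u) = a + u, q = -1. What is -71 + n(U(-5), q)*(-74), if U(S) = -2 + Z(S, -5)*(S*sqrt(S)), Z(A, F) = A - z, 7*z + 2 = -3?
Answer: 40 - 5550*I*sqrt(5)/7 ≈ 40.0 - 1772.9*I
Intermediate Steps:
z = -5/7 (z = -2/7 + (1/7)*(-3) = -2/7 - 3/7 = -5/7 ≈ -0.71429)
Z(A, F) = 5/7 + A (Z(A, F) = A - 1*(-5/7) = A + 5/7 = 5/7 + A)
U(S) = -2 + S**(3/2)*(5/7 + S) (U(S) = -2 + (5/7 + S)*(S*sqrt(S)) = -2 + (5/7 + S)*S**(3/2) = -2 + S**(3/2)*(5/7 + S))
n(a, u) = a/2 + u/2 (n(a, u) = (a + u)/2 = a/2 + u/2)
-71 + n(U(-5), q)*(-74) = -71 + ((-2 + (-5)**(3/2)*(5/7 - 5))/2 + (1/2)*(-1))*(-74) = -71 + ((-2 - 5*I*sqrt(5)*(-30/7))/2 - 1/2)*(-74) = -71 + ((-2 + 150*I*sqrt(5)/7)/2 - 1/2)*(-74) = -71 + ((-1 + 75*I*sqrt(5)/7) - 1/2)*(-74) = -71 + (-3/2 + 75*I*sqrt(5)/7)*(-74) = -71 + (111 - 5550*I*sqrt(5)/7) = 40 - 5550*I*sqrt(5)/7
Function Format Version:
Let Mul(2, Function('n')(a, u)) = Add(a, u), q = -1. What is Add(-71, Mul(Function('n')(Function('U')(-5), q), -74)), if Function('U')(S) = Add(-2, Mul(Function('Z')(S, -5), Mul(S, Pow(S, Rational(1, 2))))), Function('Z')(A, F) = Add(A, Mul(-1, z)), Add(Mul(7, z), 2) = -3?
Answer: Add(40, Mul(Rational(-5550, 7), I, Pow(5, Rational(1, 2)))) ≈ Add(40.000, Mul(-1772.9, I))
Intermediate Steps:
z = Rational(-5, 7) (z = Add(Rational(-2, 7), Mul(Rational(1, 7), -3)) = Add(Rational(-2, 7), Rational(-3, 7)) = Rational(-5, 7) ≈ -0.71429)
Function('Z')(A, F) = Add(Rational(5, 7), A) (Function('Z')(A, F) = Add(A, Mul(-1, Rational(-5, 7))) = Add(A, Rational(5, 7)) = Add(Rational(5, 7), A))
Function('U')(S) = Add(-2, Mul(Pow(S, Rational(3, 2)), Add(Rational(5, 7), S))) (Function('U')(S) = Add(-2, Mul(Add(Rational(5, 7), S), Mul(S, Pow(S, Rational(1, 2))))) = Add(-2, Mul(Add(Rational(5, 7), S), Pow(S, Rational(3, 2)))) = Add(-2, Mul(Pow(S, Rational(3, 2)), Add(Rational(5, 7), S))))
Function('n')(a, u) = Add(Mul(Rational(1, 2), a), Mul(Rational(1, 2), u)) (Function('n')(a, u) = Mul(Rational(1, 2), Add(a, u)) = Add(Mul(Rational(1, 2), a), Mul(Rational(1, 2), u)))
Add(-71, Mul(Function('n')(Function('U')(-5), q), -74)) = Add(-71, Mul(Add(Mul(Rational(1, 2), Add(-2, Mul(Pow(-5, Rational(3, 2)), Add(Rational(5, 7), -5)))), Mul(Rational(1, 2), -1)), -74)) = Add(-71, Mul(Add(Mul(Rational(1, 2), Add(-2, Mul(Mul(-5, I, Pow(5, Rational(1, 2))), Rational(-30, 7)))), Rational(-1, 2)), -74)) = Add(-71, Mul(Add(Mul(Rational(1, 2), Add(-2, Mul(Rational(150, 7), I, Pow(5, Rational(1, 2))))), Rational(-1, 2)), -74)) = Add(-71, Mul(Add(Add(-1, Mul(Rational(75, 7), I, Pow(5, Rational(1, 2)))), Rational(-1, 2)), -74)) = Add(-71, Mul(Add(Rational(-3, 2), Mul(Rational(75, 7), I, Pow(5, Rational(1, 2)))), -74)) = Add(-71, Add(111, Mul(Rational(-5550, 7), I, Pow(5, Rational(1, 2))))) = Add(40, Mul(Rational(-5550, 7), I, Pow(5, Rational(1, 2))))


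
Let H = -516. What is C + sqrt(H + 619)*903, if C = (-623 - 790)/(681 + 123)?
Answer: -471/268 + 903*sqrt(103) ≈ 9162.7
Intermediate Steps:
C = -471/268 (C = -1413/804 = -1413*1/804 = -471/268 ≈ -1.7575)
C + sqrt(H + 619)*903 = -471/268 + sqrt(-516 + 619)*903 = -471/268 + sqrt(103)*903 = -471/268 + 903*sqrt(103)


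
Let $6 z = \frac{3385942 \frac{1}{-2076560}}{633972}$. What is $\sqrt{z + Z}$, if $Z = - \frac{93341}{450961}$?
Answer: $\frac{i \sqrt{2154794261731296886305619862365}}{3226530116768280} \approx 0.45495 i$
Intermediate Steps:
$z = - \frac{1692971}{3949442688960}$ ($z = \frac{\frac{3385942}{-2076560} \cdot \frac{1}{633972}}{6} = \frac{3385942 \left(- \frac{1}{2076560}\right) \frac{1}{633972}}{6} = \frac{\left(- \frac{1692971}{1038280}\right) \frac{1}{633972}}{6} = \frac{1}{6} \left(- \frac{1692971}{658240448160}\right) = - \frac{1692971}{3949442688960} \approx -4.2866 \cdot 10^{-7}$)
$Z = - \frac{93341}{450961}$ ($Z = \left(-93341\right) \frac{1}{450961} = - \frac{93341}{450961} \approx -0.20698$)
$\sqrt{z + Z} = \sqrt{- \frac{1692971}{3949442688960} - \frac{93341}{450961}} = \sqrt{- \frac{16028073630178717}{77436722802438720}} = \frac{i \sqrt{2154794261731296886305619862365}}{3226530116768280}$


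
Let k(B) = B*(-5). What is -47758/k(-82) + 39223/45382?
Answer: -1075636063/9303310 ≈ -115.62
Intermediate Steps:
k(B) = -5*B
-47758/k(-82) + 39223/45382 = -47758/((-5*(-82))) + 39223/45382 = -47758/410 + 39223*(1/45382) = -47758*1/410 + 39223/45382 = -23879/205 + 39223/45382 = -1075636063/9303310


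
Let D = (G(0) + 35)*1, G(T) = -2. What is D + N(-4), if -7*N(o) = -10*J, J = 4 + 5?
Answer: 321/7 ≈ 45.857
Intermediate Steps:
J = 9
D = 33 (D = (-2 + 35)*1 = 33*1 = 33)
N(o) = 90/7 (N(o) = -(-10)*9/7 = -⅐*(-90) = 90/7)
D + N(-4) = 33 + 90/7 = 321/7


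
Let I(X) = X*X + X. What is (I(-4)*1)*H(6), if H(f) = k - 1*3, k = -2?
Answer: -60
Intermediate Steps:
I(X) = X + X² (I(X) = X² + X = X + X²)
H(f) = -5 (H(f) = -2 - 1*3 = -2 - 3 = -5)
(I(-4)*1)*H(6) = (-4*(1 - 4)*1)*(-5) = (-4*(-3)*1)*(-5) = (12*1)*(-5) = 12*(-5) = -60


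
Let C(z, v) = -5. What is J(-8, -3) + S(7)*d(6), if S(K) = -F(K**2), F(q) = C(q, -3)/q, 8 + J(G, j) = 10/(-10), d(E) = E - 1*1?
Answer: -416/49 ≈ -8.4898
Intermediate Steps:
d(E) = -1 + E (d(E) = E - 1 = -1 + E)
J(G, j) = -9 (J(G, j) = -8 + 10/(-10) = -8 + 10*(-1/10) = -8 - 1 = -9)
F(q) = -5/q
S(K) = 5/K**2 (S(K) = -(-5)/(K**2) = -(-5)/K**2 = 5/K**2)
J(-8, -3) + S(7)*d(6) = -9 + (5/7**2)*(-1 + 6) = -9 + (5*(1/49))*5 = -9 + (5/49)*5 = -9 + 25/49 = -416/49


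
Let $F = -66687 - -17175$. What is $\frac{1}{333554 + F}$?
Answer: $\frac{1}{284042} \approx 3.5206 \cdot 10^{-6}$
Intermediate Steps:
$F = -49512$ ($F = -66687 + 17175 = -49512$)
$\frac{1}{333554 + F} = \frac{1}{333554 - 49512} = \frac{1}{284042}$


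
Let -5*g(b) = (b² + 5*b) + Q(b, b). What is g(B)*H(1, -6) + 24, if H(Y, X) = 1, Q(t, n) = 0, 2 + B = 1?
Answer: 124/5 ≈ 24.800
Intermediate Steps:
B = -1 (B = -2 + 1 = -1)
g(b) = -b - b²/5 (g(b) = -((b² + 5*b) + 0)/5 = -(b² + 5*b)/5 = -b - b²/5)
g(B)*H(1, -6) + 24 = ((⅕)*(-1)*(-5 - 1*(-1)))*1 + 24 = ((⅕)*(-1)*(-5 + 1))*1 + 24 = ((⅕)*(-1)*(-4))*1 + 24 = (⅘)*1 + 24 = ⅘ + 24 = 124/5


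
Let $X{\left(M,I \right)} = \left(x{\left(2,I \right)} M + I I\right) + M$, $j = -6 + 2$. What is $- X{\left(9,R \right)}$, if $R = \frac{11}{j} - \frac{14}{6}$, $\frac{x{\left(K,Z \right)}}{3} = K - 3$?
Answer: $- \frac{1129}{144} \approx -7.8403$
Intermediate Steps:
$j = -4$
$x{\left(K,Z \right)} = -9 + 3 K$ ($x{\left(K,Z \right)} = 3 \left(K - 3\right) = 3 \left(-3 + K\right) = -9 + 3 K$)
$R = - \frac{61}{12}$ ($R = \frac{11}{-4} - \frac{14}{6} = 11 \left(- \frac{1}{4}\right) - \frac{7}{3} = - \frac{11}{4} - \frac{7}{3} = - \frac{61}{12} \approx -5.0833$)
$X{\left(M,I \right)} = I^{2} - 2 M$ ($X{\left(M,I \right)} = \left(\left(-9 + 3 \cdot 2\right) M + I I\right) + M = \left(\left(-9 + 6\right) M + I^{2}\right) + M = \left(- 3 M + I^{2}\right) + M = \left(I^{2} - 3 M\right) + M = I^{2} - 2 M$)
$- X{\left(9,R \right)} = - (\left(- \frac{61}{12}\right)^{2} - 18) = - (\frac{3721}{144} - 18) = \left(-1\right) \frac{1129}{144} = - \frac{1129}{144}$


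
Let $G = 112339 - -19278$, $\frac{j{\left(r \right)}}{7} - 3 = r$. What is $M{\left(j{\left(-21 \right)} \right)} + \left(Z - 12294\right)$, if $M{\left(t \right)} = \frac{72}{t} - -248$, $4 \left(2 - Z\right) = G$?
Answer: $- \frac{1258567}{28} \approx -44949.0$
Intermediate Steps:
$j{\left(r \right)} = 21 + 7 r$
$G = 131617$ ($G = 112339 + 19278 = 131617$)
$Z = - \frac{131609}{4}$ ($Z = 2 - \frac{131617}{4} = - \frac{131609}{4} \approx -32902.0$)
$M{\left(t \right)} = 248 + \frac{72}{t}$ ($M{\left(t \right)} = \frac{72}{t} + 248 = 248 + \frac{72}{t}$)
$M{\left(j{\left(-21 \right)} \right)} + \left(Z - 12294\right) = \left(248 + \frac{72}{21 + 7 \left(-21\right)}\right) - \frac{180785}{4} = \left(248 + \frac{72}{21 - 147}\right) - \frac{180785}{4} = \left(248 + \frac{72}{-126}\right) - \frac{180785}{4} = \left(248 + 72 \left(- \frac{1}{126}\right)\right) - \frac{180785}{4} = \left(248 - \frac{4}{7}\right) - \frac{180785}{4} = \frac{1732}{7} - \frac{180785}{4} = - \frac{1258567}{28}$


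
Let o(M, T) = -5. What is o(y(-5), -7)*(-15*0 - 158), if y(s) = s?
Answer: 790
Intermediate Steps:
o(y(-5), -7)*(-15*0 - 158) = -5*(-15*0 - 158) = -5*(0 - 158) = -5*(-158) = 790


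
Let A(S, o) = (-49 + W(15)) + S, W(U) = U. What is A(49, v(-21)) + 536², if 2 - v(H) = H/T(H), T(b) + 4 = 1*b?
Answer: 287311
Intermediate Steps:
T(b) = -4 + b (T(b) = -4 + 1*b = -4 + b)
v(H) = 2 - H/(-4 + H)
A(S, o) = -34 + S (A(S, o) = (-49 + 15) + S = -34 + S)
A(49, v(-21)) + 536² = (-34 + 49) + 536² = 15 + 287296 = 287311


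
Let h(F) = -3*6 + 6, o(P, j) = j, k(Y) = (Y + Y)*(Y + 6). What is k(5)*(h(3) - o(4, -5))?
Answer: -770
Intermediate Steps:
k(Y) = 2*Y*(6 + Y) (k(Y) = (2*Y)*(6 + Y) = 2*Y*(6 + Y))
h(F) = -12 (h(F) = -18 + 6 = -12)
k(5)*(h(3) - o(4, -5)) = (2*5*(6 + 5))*(-12 - 1*(-5)) = (2*5*11)*(-12 + 5) = 110*(-7) = -770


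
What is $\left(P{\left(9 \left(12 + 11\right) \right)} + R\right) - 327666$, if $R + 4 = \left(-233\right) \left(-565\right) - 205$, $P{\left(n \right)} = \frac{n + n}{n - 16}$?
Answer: $- \frac{37479516}{191} \approx -1.9623 \cdot 10^{5}$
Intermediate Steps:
$P{\left(n \right)} = \frac{2 n}{-16 + n}$
$R = 131436$ ($R = -4 - -131440 = -4 + \left(131645 - 205\right) = -4 + 131440 = 131436$)
$\left(P{\left(9 \left(12 + 11\right) \right)} + R\right) - 327666 = \left(\frac{2 \cdot 9 \left(12 + 11\right)}{-16 + 9 \left(12 + 11\right)} + 131436\right) - 327666 = \left(\frac{2 \cdot 9 \cdot 23}{-16 + 9 \cdot 23} + 131436\right) - 327666 = \left(2 \cdot 207 \frac{1}{-16 + 207} + 131436\right) - 327666 = \left(2 \cdot 207 \cdot \frac{1}{191} + 131436\right) - 327666 = \left(\frac{414}{191} + 131436\right) - 327666 = \frac{25104690}{191} - 327666 = - \frac{37479516}{191}$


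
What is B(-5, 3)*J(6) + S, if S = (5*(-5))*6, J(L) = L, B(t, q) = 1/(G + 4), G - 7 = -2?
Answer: -448/3 ≈ -149.33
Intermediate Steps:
G = 5 (G = 7 - 2 = 5)
B(t, q) = ⅑ (B(t, q) = 1/(5 + 4) = 1/9 = ⅑)
S = -150 (S = -25*6 = -150)
B(-5, 3)*J(6) + S = (⅑)*6 - 150 = ⅔ - 150 = -448/3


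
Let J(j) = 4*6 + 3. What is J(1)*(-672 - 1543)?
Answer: -59805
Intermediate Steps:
J(j) = 27 (J(j) = 24 + 3 = 27)
J(1)*(-672 - 1543) = 27*(-672 - 1543) = 27*(-2215) = -59805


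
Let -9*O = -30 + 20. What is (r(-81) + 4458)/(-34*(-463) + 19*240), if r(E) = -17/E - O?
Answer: 361025/1644462 ≈ 0.21954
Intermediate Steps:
O = 10/9 (O = -(-30 + 20)/9 = -⅑*(-10) = 10/9 ≈ 1.1111)
r(E) = -10/9 - 17/E (r(E) = -17/E - 1*10/9 = -17/E - 10/9 = -10/9 - 17/E)
(r(-81) + 4458)/(-34*(-463) + 19*240) = ((-10/9 - 17/(-81)) + 4458)/(-34*(-463) + 19*240) = ((-10/9 - 17*(-1/81)) + 4458)/(15742 + 4560) = ((-10/9 + 17/81) + 4458)/20302 = (-73/81 + 4458)*(1/20302) = (361025/81)*(1/20302) = 361025/1644462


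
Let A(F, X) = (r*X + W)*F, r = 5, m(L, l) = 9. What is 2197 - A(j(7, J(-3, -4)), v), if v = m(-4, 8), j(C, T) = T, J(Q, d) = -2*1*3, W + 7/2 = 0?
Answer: 2446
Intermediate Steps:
W = -7/2 (W = -7/2 + 0 = -7/2 ≈ -3.5000)
J(Q, d) = -6 (J(Q, d) = -2*3 = -6)
v = 9
A(F, X) = F*(-7/2 + 5*X) (A(F, X) = (5*X - 7/2)*F = (-7/2 + 5*X)*F = F*(-7/2 + 5*X))
2197 - A(j(7, J(-3, -4)), v) = 2197 - (-6)*(-7 + 10*9)/2 = 2197 - (-6)*(-7 + 90)/2 = 2197 - (-6)*83/2 = 2197 - 1*(-249) = 2197 + 249 = 2446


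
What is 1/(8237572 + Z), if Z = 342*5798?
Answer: 1/10220488 ≈ 9.7843e-8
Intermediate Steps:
Z = 1982916
1/(8237572 + Z) = 1/(8237572 + 1982916) = 1/10220488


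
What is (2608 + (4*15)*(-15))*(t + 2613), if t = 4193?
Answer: 11624648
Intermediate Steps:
(2608 + (4*15)*(-15))*(t + 2613) = (2608 + (4*15)*(-15))*(4193 + 2613) = (2608 + 60*(-15))*6806 = (2608 - 900)*6806 = 1708*6806 = 11624648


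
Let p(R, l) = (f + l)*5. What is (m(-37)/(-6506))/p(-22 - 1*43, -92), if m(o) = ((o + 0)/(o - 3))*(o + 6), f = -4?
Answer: -1147/124915200 ≈ -9.1822e-6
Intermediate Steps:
m(o) = o*(6 + o)/(-3 + o) (m(o) = (o/(-3 + o))*(6 + o) = o*(6 + o)/(-3 + o))
p(R, l) = -20 + 5*l (p(R, l) = (-4 + l)*5 = -20 + 5*l)
(m(-37)/(-6506))/p(-22 - 1*43, -92) = (-37*(6 - 37)/(-3 - 37)/(-6506))/(-20 + 5*(-92)) = (-37*(-31)/(-40)*(-1/6506))/(-20 - 460) = (-37*(-1/40)*(-31)*(-1/6506))/(-480) = -1147/40*(-1/6506)*(-1/480) = (1147/260240)*(-1/480) = -1147/124915200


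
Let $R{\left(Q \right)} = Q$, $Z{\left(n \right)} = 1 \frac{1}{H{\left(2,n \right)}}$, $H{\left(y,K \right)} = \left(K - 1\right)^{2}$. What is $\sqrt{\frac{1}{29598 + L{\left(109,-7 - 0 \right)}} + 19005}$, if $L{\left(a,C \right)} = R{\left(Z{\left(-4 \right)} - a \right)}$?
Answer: $\frac{73 \sqrt{215367879230}}{245742} \approx 137.86$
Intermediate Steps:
$H{\left(y,K \right)} = \left(-1 + K\right)^{2}$
$Z{\left(n \right)} = \frac{1}{\left(-1 + n\right)^{2}}$ ($Z{\left(n \right)} = 1 \frac{1}{\left(-1 + n\right)^{2}} = \frac{1}{\left(-1 + n\right)^{2}}$)
$L{\left(a,C \right)} = \frac{1}{25} - a$ ($L{\left(a,C \right)} = \frac{1}{\left(-1 - 4\right)^{2}} - a = \frac{1}{25} - a$)
$\sqrt{\frac{1}{29598 + L{\left(109,-7 - 0 \right)}} + 19005} = \sqrt{\frac{1}{29598 + \left(\frac{1}{25} - 109\right)} + 19005} = \sqrt{\frac{1}{29598 - \frac{2724}{25}} + 19005} = \sqrt{\frac{1}{\frac{737226}{25}} + 19005} = \sqrt{\frac{25}{737226} + 19005} = \sqrt{\frac{14010980155}{737226}} = \frac{73 \sqrt{215367879230}}{245742}$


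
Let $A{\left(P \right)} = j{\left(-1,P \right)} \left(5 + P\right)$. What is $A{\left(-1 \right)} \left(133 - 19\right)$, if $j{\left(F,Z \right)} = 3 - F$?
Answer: $1824$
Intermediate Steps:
$A{\left(P \right)} = 20 + 4 P$ ($A{\left(P \right)} = \left(3 - -1\right) \left(5 + P\right) = \left(3 + 1\right) \left(5 + P\right) = 4 \left(5 + P\right) = 20 + 4 P$)
$A{\left(-1 \right)} \left(133 - 19\right) = \left(20 + 4 \left(-1\right)\right) \left(133 - 19\right) = \left(20 - 4\right) 114 = 16 \cdot 114 = 1824$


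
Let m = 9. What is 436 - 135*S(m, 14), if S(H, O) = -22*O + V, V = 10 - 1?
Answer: 40801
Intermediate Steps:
V = 9
S(H, O) = 9 - 22*O (S(H, O) = -22*O + 9 = 9 - 22*O)
436 - 135*S(m, 14) = 436 - 135*(9 - 22*14) = 436 - 135*(9 - 308) = 436 - 135*(-299) = 436 + 40365 = 40801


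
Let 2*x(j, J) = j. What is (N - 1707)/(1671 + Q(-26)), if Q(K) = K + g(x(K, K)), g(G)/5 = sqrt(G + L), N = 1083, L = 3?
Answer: -15792/41635 + 48*I*sqrt(10)/41635 ≈ -0.3793 + 0.0036457*I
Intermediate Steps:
x(j, J) = j/2
g(G) = 5*sqrt(3 + G) (g(G) = 5*sqrt(G + 3) = 5*sqrt(3 + G))
Q(K) = K + 5*sqrt(3 + K/2)
(N - 1707)/(1671 + Q(-26)) = (1083 - 1707)/(1671 + (-26 + 5*sqrt(12 + 2*(-26))/2)) = -624/(1671 + (-26 + 5*sqrt(12 - 52)/2)) = -624/(1671 + (-26 + 5*sqrt(-40)/2)) = -624/(1671 + (-26 + 5*(2*I*sqrt(10))/2)) = -624/(1671 + (-26 + 5*I*sqrt(10))) = -624/(1645 + 5*I*sqrt(10))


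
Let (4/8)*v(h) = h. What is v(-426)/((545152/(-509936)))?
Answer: 6788523/8518 ≈ 796.96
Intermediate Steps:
v(h) = 2*h
v(-426)/((545152/(-509936))) = (2*(-426))/((545152/(-509936))) = -852/(545152*(-1/509936)) = -852/(-34072/31871) = -852*(-31871/34072) = 6788523/8518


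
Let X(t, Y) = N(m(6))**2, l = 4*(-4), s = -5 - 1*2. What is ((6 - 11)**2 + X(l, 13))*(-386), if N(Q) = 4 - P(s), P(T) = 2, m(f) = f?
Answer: -11194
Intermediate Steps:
s = -7 (s = -5 - 2 = -7)
l = -16
N(Q) = 2 (N(Q) = 4 - 1*2 = 4 - 2 = 2)
X(t, Y) = 4 (X(t, Y) = 2**2 = 4)
((6 - 11)**2 + X(l, 13))*(-386) = ((6 - 11)**2 + 4)*(-386) = ((-5)**2 + 4)*(-386) = (25 + 4)*(-386) = 29*(-386) = -11194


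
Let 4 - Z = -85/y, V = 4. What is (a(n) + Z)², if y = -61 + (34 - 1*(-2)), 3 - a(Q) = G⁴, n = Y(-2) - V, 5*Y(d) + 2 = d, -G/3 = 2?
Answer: 41757444/25 ≈ 1.6703e+6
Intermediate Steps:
G = -6 (G = -3*2 = -6)
Y(d) = -⅖ + d/5
n = -24/5 (n = (-⅖ + (⅕)*(-2)) - 1*4 = (-⅖ - ⅖) - 4 = -⅘ - 4 = -24/5 ≈ -4.8000)
a(Q) = -1293 (a(Q) = 3 - 1*(-6)⁴ = 3 - 1*1296 = 3 - 1296 = -1293)
y = -25 (y = -61 + (34 + 2) = -61 + 36 = -25)
Z = ⅗ (Z = 4 - (-85)/(-25) = 4 - (-85)*(-1)/25 = 4 - 1*17/5 = 4 - 17/5 = ⅗ ≈ 0.60000)
(a(n) + Z)² = (-1293 + ⅗)² = (-6462/5)² = 41757444/25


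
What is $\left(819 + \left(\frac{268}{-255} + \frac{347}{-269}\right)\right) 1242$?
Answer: $\frac{23191753392}{22865} \approx 1.0143 \cdot 10^{6}$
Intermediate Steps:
$\left(819 + \left(\frac{268}{-255} + \frac{347}{-269}\right)\right) 1242 = \left(819 + \left(268 \left(- \frac{1}{255}\right) + 347 \left(- \frac{1}{269}\right)\right)\right) 1242 = \left(819 - \frac{160577}{68595}\right) 1242 = \frac{56018728}{68595} \cdot 1242 = \frac{23191753392}{22865}$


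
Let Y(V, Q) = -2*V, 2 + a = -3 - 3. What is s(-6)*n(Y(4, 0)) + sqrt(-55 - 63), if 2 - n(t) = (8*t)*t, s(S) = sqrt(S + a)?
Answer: I*(sqrt(118) - 510*sqrt(14)) ≈ -1897.4*I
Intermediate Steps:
a = -8 (a = -2 + (-3 - 3) = -2 - 6 = -8)
s(S) = sqrt(-8 + S) (s(S) = sqrt(S - 8) = sqrt(-8 + S))
n(t) = 2 - 8*t**2 (n(t) = 2 - 8*t*t = 2 - 8*t**2)
s(-6)*n(Y(4, 0)) + sqrt(-55 - 63) = sqrt(-8 - 6)*(2 - 8*(-2*4)**2) + sqrt(-55 - 63) = sqrt(-14)*(2 - 8*(-8)**2) + sqrt(-118) = (I*sqrt(14))*(2 - 8*64) + I*sqrt(118) = (I*sqrt(14))*(2 - 512) + I*sqrt(118) = (I*sqrt(14))*(-510) + I*sqrt(118) = -510*I*sqrt(14) + I*sqrt(118) = I*sqrt(118) - 510*I*sqrt(14)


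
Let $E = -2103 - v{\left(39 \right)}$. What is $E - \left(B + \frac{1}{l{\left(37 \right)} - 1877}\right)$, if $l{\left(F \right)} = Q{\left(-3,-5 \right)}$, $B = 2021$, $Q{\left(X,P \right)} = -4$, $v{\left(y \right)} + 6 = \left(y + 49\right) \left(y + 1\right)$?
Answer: $- \frac{14367077}{1881} \approx -7638.0$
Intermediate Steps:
$v{\left(y \right)} = -6 + \left(1 + y\right) \left(49 + y\right)$ ($v{\left(y \right)} = -6 + \left(y + 49\right) \left(y + 1\right) = -6 + \left(49 + y\right) \left(1 + y\right) = -6 + \left(1 + y\right) \left(49 + y\right)$)
$l{\left(F \right)} = -4$
$E = -5617$ ($E = -2103 - \left(43 + 39^{2} + 50 \cdot 39\right) = -2103 - \left(43 + 1521 + 1950\right) = -2103 - 3514 = -5617$)
$E - \left(B + \frac{1}{l{\left(37 \right)} - 1877}\right) = -5617 - \left(2021 + \frac{1}{-4 - 1877}\right) = -5617 - \left(2021 + \frac{1}{-1881}\right) = -5617 - \left(2021 - \frac{1}{1881}\right) = -5617 - \frac{3801500}{1881} = - \frac{14367077}{1881}$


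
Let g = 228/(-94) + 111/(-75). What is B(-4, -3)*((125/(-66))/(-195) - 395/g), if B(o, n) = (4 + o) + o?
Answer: -183811150/454311 ≈ -404.59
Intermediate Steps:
g = -4589/1175 (g = 228*(-1/94) + 111*(-1/75) = -114/47 - 37/25 = -4589/1175 ≈ -3.9055)
B(o, n) = 4 + 2*o
B(-4, -3)*((125/(-66))/(-195) - 395/g) = (4 + 2*(-4))*((125/(-66))/(-195) - 395/(-4589/1175)) = (4 - 8)*((125*(-1/66))*(-1/195) - 395*(-1175/4589)) = -4*(-125/66*(-1/195) + 464125/4589) = -4*(25/2574 + 464125/4589) = -4*91905575/908622 = -183811150/454311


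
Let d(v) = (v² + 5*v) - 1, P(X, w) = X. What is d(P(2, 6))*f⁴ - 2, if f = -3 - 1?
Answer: 3326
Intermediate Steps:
d(v) = -1 + v² + 5*v
f = -4
d(P(2, 6))*f⁴ - 2 = (-1 + 2² + 5*2)*(-4)⁴ - 2 = (-1 + 4 + 10)*256 - 2 = 13*256 - 2 = 3328 - 2 = 3326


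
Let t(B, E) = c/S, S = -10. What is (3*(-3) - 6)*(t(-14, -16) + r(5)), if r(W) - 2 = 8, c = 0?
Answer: -150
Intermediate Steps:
r(W) = 10 (r(W) = 2 + 8 = 10)
t(B, E) = 0 (t(B, E) = 0/(-10) = 0*(-⅒) = 0)
(3*(-3) - 6)*(t(-14, -16) + r(5)) = (3*(-3) - 6)*(0 + 10) = (-9 - 6)*10 = -15*10 = -150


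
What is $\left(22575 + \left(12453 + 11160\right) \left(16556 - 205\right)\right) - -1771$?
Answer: $386120509$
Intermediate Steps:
$\left(22575 + \left(12453 + 11160\right) \left(16556 - 205\right)\right) - -1771 = \left(22575 + 23613 \cdot 16351\right) + \left(-69 + 1840\right) = \left(22575 + 386096163\right) + 1771 = 386118738 + 1771 = 386120509$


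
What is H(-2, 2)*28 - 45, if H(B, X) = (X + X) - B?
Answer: 123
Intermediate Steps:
H(B, X) = -B + 2*X (H(B, X) = 2*X - B = -B + 2*X)
H(-2, 2)*28 - 45 = (-1*(-2) + 2*2)*28 - 45 = (2 + 4)*28 - 45 = 6*28 - 45 = 168 - 45 = 123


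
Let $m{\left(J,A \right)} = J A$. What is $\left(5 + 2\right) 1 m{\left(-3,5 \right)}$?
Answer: $-105$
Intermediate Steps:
$m{\left(J,A \right)} = A J$
$\left(5 + 2\right) 1 m{\left(-3,5 \right)} = \left(5 + 2\right) 1 \cdot 5 \left(-3\right) = 7 \cdot 1 \left(-15\right) = 7 \left(-15\right) = -105$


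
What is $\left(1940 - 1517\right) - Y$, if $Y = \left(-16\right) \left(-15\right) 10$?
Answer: $-1977$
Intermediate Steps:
$Y = 2400$ ($Y = 240 \cdot 10 = 2400$)
$\left(1940 - 1517\right) - Y = \left(1940 - 1517\right) - 2400 = 423 - 2400 = -1977$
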